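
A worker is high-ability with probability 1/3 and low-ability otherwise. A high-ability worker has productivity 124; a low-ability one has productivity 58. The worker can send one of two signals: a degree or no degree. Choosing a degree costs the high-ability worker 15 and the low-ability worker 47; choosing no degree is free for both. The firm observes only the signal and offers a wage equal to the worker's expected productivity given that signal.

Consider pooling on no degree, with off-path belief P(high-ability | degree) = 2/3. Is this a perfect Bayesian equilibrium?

At the pooled signal (no degree) the firm holds the prior 1/3 and pays 1/3·124 + 2/3·58 = 80. Off-path (degree) belief 2/3 gives 2/3·124 + 1/3·58 = 102.
High-ability: no degree gives 80 − 0 = 80; degree gives 102 − 15 = 87. Deviates. ✗
Low-ability: no degree gives 80 − 0 = 80; degree gives 102 − 47 = 55. Stays. ✓

No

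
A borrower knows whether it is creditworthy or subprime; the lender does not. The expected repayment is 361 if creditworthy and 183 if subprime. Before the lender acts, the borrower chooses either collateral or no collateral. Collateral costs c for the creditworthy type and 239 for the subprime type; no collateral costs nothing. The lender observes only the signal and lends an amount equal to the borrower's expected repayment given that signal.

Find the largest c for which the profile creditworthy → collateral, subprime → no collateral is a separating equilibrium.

178

Under separation: collateral → creditworthy (pays 361); no collateral → subprime (pays 183).
Subprime: 183 − 0 = 183 ≥ 361 − 239 = 122. Holds regardless of c. ✓
Creditworthy: 361 − c ≥ 183 − 0, so c ≤ 361 − 183 = 178.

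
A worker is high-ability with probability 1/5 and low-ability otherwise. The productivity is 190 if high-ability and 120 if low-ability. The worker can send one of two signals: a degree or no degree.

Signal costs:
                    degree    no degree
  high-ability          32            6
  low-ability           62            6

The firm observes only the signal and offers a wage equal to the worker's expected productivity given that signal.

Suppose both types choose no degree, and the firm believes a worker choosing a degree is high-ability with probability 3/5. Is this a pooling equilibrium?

No

At the pooled signal (no degree) the firm holds the prior 1/5 and pays 1/5·190 + 4/5·120 = 134. Off-path (degree) belief 3/5 gives 3/5·190 + 2/5·120 = 162.
High-ability: no degree gives 134 − 6 = 128; degree gives 162 − 32 = 130. Deviates. ✗
Low-ability: no degree gives 134 − 6 = 128; degree gives 162 − 62 = 100. Stays. ✓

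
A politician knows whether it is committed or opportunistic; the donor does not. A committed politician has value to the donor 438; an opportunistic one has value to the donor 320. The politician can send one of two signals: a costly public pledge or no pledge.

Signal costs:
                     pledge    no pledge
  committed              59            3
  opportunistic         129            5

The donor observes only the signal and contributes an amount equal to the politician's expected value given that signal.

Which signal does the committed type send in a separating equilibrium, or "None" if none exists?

Try committed → pledge, opportunistic → no pledge:
  If types separate, pledge earns payment 438 and no pledge earns 320.
  Committed: pledge gives 438 − 59 = 379; no pledge gives 320 − 3 = 317. No deviation. ✓
  Opportunistic: no pledge gives 320 − 5 = 315; pledge gives 438 − 129 = 309. No deviation. ✓
Both hold — the committed type sends pledge.

pledge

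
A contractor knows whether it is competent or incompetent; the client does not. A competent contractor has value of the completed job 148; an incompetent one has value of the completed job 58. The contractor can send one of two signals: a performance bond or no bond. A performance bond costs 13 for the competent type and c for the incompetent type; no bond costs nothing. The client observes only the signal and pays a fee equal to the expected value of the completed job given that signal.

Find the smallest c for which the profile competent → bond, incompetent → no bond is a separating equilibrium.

90

Under separation: bond → competent (pays 148); no bond → incompetent (pays 58).
Competent: 148 − 13 = 135 ≥ 58 − 0 = 58. Holds regardless of c. ✓
Incompetent: 58 − 0 ≥ 148 − c, so c ≥ 148 − 58 = 90.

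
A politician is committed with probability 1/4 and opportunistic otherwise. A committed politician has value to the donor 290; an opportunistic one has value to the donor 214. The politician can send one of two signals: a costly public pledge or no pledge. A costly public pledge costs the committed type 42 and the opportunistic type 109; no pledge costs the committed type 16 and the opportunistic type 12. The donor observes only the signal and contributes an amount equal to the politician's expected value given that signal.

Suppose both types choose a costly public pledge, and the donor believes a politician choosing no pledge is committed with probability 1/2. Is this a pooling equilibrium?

No

On the equilibrium path (pledge) the donor holds the prior 1/4 and pays 1/4·290 + 3/4·214 = 233. Off-path (no pledge) belief 1/2 gives 1/2·290 + 1/2·214 = 252.
Committed: pledge gives 233 − 42 = 191; no pledge gives 252 − 16 = 236. Deviates. ✗
Opportunistic: pledge gives 233 − 109 = 124; no pledge gives 252 − 12 = 240. Deviates. ✗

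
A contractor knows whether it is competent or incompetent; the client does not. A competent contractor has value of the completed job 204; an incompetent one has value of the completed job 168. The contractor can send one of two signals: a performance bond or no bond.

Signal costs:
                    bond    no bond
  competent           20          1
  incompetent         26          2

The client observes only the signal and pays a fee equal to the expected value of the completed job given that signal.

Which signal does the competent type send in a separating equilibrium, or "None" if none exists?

None

Try competent → bond, incompetent → no bond:
  If types separate, bond earns payment 204 and no bond earns 168.
  Competent: bond gives 204 − 20 = 184; no bond gives 168 − 1 = 167. No deviation. ✓
  Incompetent: no bond gives 168 − 2 = 166; bond gives 204 − 26 = 178. Would deviate. ✗
Try competent → no bond, incompetent → bond:
  If types separate, no bond earns payment 204 and bond earns 168.
  Competent: no bond gives 204 − 1 = 203; bond gives 168 − 20 = 148. No deviation. ✓
  Incompetent: bond gives 168 − 26 = 142; no bond gives 204 − 2 = 202. Would deviate. ✗
Neither assignment is incentive-compatible.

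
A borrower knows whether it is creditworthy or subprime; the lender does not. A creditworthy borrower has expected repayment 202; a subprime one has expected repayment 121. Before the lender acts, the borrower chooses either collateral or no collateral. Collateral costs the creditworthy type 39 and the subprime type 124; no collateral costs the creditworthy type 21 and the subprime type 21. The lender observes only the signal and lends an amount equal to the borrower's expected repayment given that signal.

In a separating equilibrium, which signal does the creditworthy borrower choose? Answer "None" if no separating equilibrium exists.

collateral

Try creditworthy → collateral, subprime → no collateral:
  If types separate, collateral earns payment 202 and no collateral earns 121.
  Creditworthy: collateral gives 202 − 39 = 163; no collateral gives 121 − 21 = 100. No deviation. ✓
  Subprime: no collateral gives 121 − 21 = 100; collateral gives 202 − 124 = 78. No deviation. ✓
Both hold — the creditworthy type sends collateral.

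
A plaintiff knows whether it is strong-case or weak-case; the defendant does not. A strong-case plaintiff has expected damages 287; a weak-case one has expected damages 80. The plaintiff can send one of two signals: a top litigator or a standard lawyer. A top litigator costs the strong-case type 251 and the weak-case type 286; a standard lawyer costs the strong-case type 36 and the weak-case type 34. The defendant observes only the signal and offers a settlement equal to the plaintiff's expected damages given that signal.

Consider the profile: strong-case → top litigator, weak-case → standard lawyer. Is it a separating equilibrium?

No

Under separation the defendant infers type exactly: top litigator → strong-case (pays 287), standard lawyer → weak-case (pays 80).
Strong-case: top litigator gives 287 − 251 = 36; standard lawyer gives 80 − 36 = 44. Would deviate. ✗
Weak-case: standard lawyer gives 80 − 34 = 46; top litigator gives 287 − 286 = 1. No deviation. ✓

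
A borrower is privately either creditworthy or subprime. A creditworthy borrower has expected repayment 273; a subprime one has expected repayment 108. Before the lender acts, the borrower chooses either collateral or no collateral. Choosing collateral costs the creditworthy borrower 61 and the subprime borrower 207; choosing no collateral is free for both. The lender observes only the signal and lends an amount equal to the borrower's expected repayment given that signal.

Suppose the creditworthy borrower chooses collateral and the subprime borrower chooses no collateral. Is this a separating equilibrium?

Under separation the lender infers type exactly: collateral → creditworthy (pays 273), no collateral → subprime (pays 108).
Creditworthy: collateral gives 273 − 61 = 212; no collateral gives 108 − 0 = 108. No deviation. ✓
Subprime: no collateral gives 108 − 0 = 108; collateral gives 273 − 207 = 66. No deviation. ✓
Both incentive constraints hold.

Yes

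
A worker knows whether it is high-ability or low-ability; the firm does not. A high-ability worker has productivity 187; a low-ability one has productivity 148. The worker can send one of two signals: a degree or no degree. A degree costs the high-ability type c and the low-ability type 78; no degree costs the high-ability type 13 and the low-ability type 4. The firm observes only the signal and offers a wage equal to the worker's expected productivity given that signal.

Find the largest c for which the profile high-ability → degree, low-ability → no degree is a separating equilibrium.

52

Under separation: degree → high-ability (pays 187); no degree → low-ability (pays 148).
Low-ability: 148 − 4 = 144 ≥ 187 − 78 = 109. Holds regardless of c. ✓
High-ability: 187 − c ≥ 148 − 13, so c ≤ 187 − 135 = 52.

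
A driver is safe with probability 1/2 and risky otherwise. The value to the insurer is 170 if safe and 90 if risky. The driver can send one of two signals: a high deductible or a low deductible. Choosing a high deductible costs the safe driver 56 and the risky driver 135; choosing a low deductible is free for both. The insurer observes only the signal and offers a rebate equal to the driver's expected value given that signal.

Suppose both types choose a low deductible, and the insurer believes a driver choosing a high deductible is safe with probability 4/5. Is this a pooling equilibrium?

Yes

At the pooled signal (low deductible) the insurer holds the prior 1/2 and pays 1/2·170 + 1/2·90 = 130. Off-path (high deductible) belief 4/5 gives 4/5·170 + 1/5·90 = 154.
Safe: low deductible gives 130 − 0 = 130; high deductible gives 154 − 56 = 98. Stays. ✓
Risky: low deductible gives 130 − 0 = 130; high deductible gives 154 − 135 = 19. Stays. ✓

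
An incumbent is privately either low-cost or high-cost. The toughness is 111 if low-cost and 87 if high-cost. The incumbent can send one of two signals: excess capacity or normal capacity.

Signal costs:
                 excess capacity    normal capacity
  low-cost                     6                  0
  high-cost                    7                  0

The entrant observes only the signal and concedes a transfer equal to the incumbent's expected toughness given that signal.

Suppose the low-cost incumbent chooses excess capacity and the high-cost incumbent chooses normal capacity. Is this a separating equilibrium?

No

If types separate, excess capacity earns payment 111 and normal capacity earns 87.
Low-cost: excess capacity gives 111 − 6 = 105; normal capacity gives 87 − 0 = 87. No deviation. ✓
High-cost: normal capacity gives 87 − 0 = 87; excess capacity gives 111 − 7 = 104. Would deviate. ✗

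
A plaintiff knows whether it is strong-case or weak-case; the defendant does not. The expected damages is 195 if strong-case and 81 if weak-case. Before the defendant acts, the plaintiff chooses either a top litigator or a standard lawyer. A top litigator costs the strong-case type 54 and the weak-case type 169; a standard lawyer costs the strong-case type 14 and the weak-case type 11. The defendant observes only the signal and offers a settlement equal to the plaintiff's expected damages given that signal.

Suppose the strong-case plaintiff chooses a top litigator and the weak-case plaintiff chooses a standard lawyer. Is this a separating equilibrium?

If types separate, top litigator earns payment 195 and standard lawyer earns 81.
Strong-case: top litigator gives 195 − 54 = 141; standard lawyer gives 81 − 14 = 67. No deviation. ✓
Weak-case: standard lawyer gives 81 − 11 = 70; top litigator gives 195 − 169 = 26. No deviation. ✓
Both incentive constraints hold.

Yes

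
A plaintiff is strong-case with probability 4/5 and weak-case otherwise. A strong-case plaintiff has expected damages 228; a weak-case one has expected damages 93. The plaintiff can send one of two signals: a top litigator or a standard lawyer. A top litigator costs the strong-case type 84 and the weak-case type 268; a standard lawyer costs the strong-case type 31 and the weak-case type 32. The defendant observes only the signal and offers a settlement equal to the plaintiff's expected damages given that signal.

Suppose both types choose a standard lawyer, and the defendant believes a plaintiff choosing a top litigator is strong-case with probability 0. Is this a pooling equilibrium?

At the pooled signal (standard lawyer) the defendant holds the prior 4/5 and pays 4/5·228 + 1/5·93 = 201. Off-path (top litigator) belief 0 gives 0·228 + 1·93 = 93.
Strong-case: standard lawyer gives 201 − 31 = 170; top litigator gives 93 − 84 = 9. Stays. ✓
Weak-case: standard lawyer gives 201 − 32 = 169; top litigator gives 93 − 268 = -175. Stays. ✓

Yes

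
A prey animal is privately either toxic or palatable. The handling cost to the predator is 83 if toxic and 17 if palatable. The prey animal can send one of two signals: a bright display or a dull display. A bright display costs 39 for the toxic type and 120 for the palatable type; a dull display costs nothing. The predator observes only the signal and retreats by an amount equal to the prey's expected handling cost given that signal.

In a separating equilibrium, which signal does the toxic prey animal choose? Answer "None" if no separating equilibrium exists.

Try toxic → bright display, palatable → dull display:
  Under separation the predator infers type exactly: bright display → toxic (pays 83), dull display → palatable (pays 17).
  Toxic: bright display gives 83 − 39 = 44; dull display gives 17 − 0 = 17. No deviation. ✓
  Palatable: dull display gives 17 − 0 = 17; bright display gives 83 − 120 = -37. No deviation. ✓
Both hold — the toxic type sends bright display.

bright display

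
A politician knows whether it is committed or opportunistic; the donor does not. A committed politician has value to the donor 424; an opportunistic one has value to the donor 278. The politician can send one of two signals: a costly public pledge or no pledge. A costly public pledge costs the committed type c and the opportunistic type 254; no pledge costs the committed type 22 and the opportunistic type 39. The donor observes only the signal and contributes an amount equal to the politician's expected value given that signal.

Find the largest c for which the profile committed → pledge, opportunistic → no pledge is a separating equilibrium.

Under separation: pledge → committed (pays 424); no pledge → opportunistic (pays 278).
Opportunistic: 278 − 39 = 239 ≥ 424 − 254 = 170. Holds regardless of c. ✓
Committed: 424 − c ≥ 278 − 22, so c ≤ 424 − 256 = 168.

168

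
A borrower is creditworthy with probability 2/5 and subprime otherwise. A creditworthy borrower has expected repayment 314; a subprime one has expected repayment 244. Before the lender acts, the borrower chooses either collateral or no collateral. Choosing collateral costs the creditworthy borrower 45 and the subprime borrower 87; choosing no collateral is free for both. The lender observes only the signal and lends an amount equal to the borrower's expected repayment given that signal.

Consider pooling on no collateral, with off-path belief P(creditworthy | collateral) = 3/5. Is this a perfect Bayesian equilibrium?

Yes

On the equilibrium path (no collateral) the lender holds the prior 2/5 and pays 2/5·314 + 3/5·244 = 272. Off-path (collateral) belief 3/5 gives 3/5·314 + 2/5·244 = 286.
Creditworthy: no collateral gives 272 − 0 = 272; collateral gives 286 − 45 = 241. Stays. ✓
Subprime: no collateral gives 272 − 0 = 272; collateral gives 286 − 87 = 199. Stays. ✓
Beliefs are Bayes-consistent on-path and both types best-respond.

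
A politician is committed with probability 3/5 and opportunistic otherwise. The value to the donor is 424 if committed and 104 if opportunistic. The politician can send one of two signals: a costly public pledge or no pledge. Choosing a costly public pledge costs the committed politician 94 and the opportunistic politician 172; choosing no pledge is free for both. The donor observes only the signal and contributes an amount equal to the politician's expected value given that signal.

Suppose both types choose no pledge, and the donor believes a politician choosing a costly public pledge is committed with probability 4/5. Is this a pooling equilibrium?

Yes

At the pooled signal (no pledge) the donor holds the prior 3/5 and pays 3/5·424 + 2/5·104 = 296. Off-path (pledge) belief 4/5 gives 4/5·424 + 1/5·104 = 360.
Committed: no pledge gives 296 − 0 = 296; pledge gives 360 − 94 = 266. Stays. ✓
Opportunistic: no pledge gives 296 − 0 = 296; pledge gives 360 − 172 = 188. Stays. ✓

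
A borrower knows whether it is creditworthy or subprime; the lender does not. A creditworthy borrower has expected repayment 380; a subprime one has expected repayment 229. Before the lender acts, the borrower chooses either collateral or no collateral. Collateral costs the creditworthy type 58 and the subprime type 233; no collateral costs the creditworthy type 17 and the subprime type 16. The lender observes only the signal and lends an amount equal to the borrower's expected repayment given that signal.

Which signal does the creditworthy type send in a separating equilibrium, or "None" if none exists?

collateral

Try creditworthy → collateral, subprime → no collateral:
  If types separate, collateral earns payment 380 and no collateral earns 229.
  Creditworthy: collateral gives 380 − 58 = 322; no collateral gives 229 − 17 = 212. No deviation. ✓
  Subprime: no collateral gives 229 − 16 = 213; collateral gives 380 − 233 = 147. No deviation. ✓
Both hold — the creditworthy type sends collateral.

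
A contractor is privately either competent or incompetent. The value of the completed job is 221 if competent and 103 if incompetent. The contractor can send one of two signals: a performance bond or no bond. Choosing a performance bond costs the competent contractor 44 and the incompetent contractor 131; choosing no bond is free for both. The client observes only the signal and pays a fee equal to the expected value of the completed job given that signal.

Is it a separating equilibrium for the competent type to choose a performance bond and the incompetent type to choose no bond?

Yes

Under separation the client infers type exactly: bond → competent (pays 221), no bond → incompetent (pays 103).
Competent: bond gives 221 − 44 = 177; no bond gives 103 − 0 = 103. No deviation. ✓
Incompetent: no bond gives 103 − 0 = 103; bond gives 221 − 131 = 90. No deviation. ✓
Neither type gains from mimicking the other.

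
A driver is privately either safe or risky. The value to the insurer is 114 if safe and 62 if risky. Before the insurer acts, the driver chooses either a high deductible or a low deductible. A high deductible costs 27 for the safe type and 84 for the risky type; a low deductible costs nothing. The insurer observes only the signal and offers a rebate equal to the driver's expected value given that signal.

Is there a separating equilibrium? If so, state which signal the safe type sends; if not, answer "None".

high deductible

Try safe → high deductible, risky → low deductible:
  If types separate, high deductible earns payment 114 and low deductible earns 62.
  Safe: high deductible gives 114 − 27 = 87; low deductible gives 62 − 0 = 62. No deviation. ✓
  Risky: low deductible gives 62 − 0 = 62; high deductible gives 114 − 84 = 30. No deviation. ✓
Both hold — the safe type sends high deductible.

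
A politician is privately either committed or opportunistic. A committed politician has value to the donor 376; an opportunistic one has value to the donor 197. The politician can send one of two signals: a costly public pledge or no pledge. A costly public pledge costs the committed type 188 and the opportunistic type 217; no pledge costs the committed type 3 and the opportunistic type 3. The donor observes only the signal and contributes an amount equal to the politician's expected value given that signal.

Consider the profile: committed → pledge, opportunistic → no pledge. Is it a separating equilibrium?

No

If types separate, pledge earns payment 376 and no pledge earns 197.
Committed: pledge gives 376 − 188 = 188; no pledge gives 197 − 3 = 194. Would deviate. ✗
Opportunistic: no pledge gives 197 − 3 = 194; pledge gives 376 − 217 = 159. No deviation. ✓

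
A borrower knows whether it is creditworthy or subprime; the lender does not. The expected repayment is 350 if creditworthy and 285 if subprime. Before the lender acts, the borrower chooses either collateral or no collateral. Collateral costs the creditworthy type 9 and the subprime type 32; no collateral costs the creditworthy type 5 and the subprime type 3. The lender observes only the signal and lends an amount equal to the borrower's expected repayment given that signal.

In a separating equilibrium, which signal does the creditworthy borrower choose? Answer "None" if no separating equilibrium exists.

Try creditworthy → collateral, subprime → no collateral:
  If types separate, collateral earns payment 350 and no collateral earns 285.
  Creditworthy: collateral gives 350 − 9 = 341; no collateral gives 285 − 5 = 280. No deviation. ✓
  Subprime: no collateral gives 285 − 3 = 282; collateral gives 350 − 32 = 318. Would deviate. ✗
Try creditworthy → no collateral, subprime → collateral:
  If types separate, no collateral earns payment 350 and collateral earns 285.
  Creditworthy: no collateral gives 350 − 5 = 345; collateral gives 285 − 9 = 276. No deviation. ✓
  Subprime: collateral gives 285 − 32 = 253; no collateral gives 350 − 3 = 347. Would deviate. ✗
Neither assignment is incentive-compatible.

None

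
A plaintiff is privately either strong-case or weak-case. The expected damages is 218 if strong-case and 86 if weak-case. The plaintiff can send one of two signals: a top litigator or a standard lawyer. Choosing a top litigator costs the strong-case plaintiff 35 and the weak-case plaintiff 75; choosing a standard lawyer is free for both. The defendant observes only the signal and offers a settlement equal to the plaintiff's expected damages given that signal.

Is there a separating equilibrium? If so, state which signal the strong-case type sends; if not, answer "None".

None

Try strong-case → top litigator, weak-case → standard lawyer:
  Under separation the defendant infers type exactly: top litigator → strong-case (pays 218), standard lawyer → weak-case (pays 86).
  Strong-case: top litigator gives 218 − 35 = 183; standard lawyer gives 86 − 0 = 86. No deviation. ✓
  Weak-case: standard lawyer gives 86 − 0 = 86; top litigator gives 218 − 75 = 143. Would deviate. ✗
Try strong-case → standard lawyer, weak-case → top litigator:
  Under separation the defendant infers type exactly: standard lawyer → strong-case (pays 218), top litigator → weak-case (pays 86).
  Strong-case: standard lawyer gives 218 − 0 = 218; top litigator gives 86 − 35 = 51. No deviation. ✓
  Weak-case: top litigator gives 86 − 75 = 11; standard lawyer gives 218 − 0 = 218. Would deviate. ✗
Neither assignment is incentive-compatible.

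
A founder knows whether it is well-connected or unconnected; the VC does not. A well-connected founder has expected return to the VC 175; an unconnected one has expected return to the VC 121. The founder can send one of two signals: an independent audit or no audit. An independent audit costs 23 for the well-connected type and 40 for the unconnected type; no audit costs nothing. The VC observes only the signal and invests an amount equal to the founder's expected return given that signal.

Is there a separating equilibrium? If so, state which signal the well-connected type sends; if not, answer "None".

None

Try well-connected → audit, unconnected → no audit:
  If types separate, audit earns payment 175 and no audit earns 121.
  Well-connected: audit gives 175 − 23 = 152; no audit gives 121 − 0 = 121. No deviation. ✓
  Unconnected: no audit gives 121 − 0 = 121; audit gives 175 − 40 = 135. Would deviate. ✗
Try well-connected → no audit, unconnected → audit:
  If types separate, no audit earns payment 175 and audit earns 121.
  Well-connected: no audit gives 175 − 0 = 175; audit gives 121 − 23 = 98. No deviation. ✓
  Unconnected: audit gives 121 − 40 = 81; no audit gives 175 − 0 = 175. Would deviate. ✗
Neither assignment is incentive-compatible.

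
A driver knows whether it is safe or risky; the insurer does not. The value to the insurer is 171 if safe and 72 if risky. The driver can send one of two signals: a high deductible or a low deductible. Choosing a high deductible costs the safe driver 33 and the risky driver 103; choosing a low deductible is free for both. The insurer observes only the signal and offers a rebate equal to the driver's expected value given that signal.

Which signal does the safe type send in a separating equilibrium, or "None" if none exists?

high deductible

Try safe → high deductible, risky → low deductible:
  If types separate, high deductible earns payment 171 and low deductible earns 72.
  Safe: high deductible gives 171 − 33 = 138; low deductible gives 72 − 0 = 72. No deviation. ✓
  Risky: low deductible gives 72 − 0 = 72; high deductible gives 171 − 103 = 68. No deviation. ✓
Both hold — the safe type sends high deductible.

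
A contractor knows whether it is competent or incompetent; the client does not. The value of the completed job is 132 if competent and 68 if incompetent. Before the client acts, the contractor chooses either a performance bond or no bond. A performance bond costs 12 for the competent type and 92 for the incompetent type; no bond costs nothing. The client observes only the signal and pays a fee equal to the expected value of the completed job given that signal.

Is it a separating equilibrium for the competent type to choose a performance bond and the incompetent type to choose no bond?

Under separation the client infers type exactly: bond → competent (pays 132), no bond → incompetent (pays 68).
Competent: bond gives 132 − 12 = 120; no bond gives 68 − 0 = 68. No deviation. ✓
Incompetent: no bond gives 68 − 0 = 68; bond gives 132 − 92 = 40. No deviation. ✓
Both incentive constraints hold.

Yes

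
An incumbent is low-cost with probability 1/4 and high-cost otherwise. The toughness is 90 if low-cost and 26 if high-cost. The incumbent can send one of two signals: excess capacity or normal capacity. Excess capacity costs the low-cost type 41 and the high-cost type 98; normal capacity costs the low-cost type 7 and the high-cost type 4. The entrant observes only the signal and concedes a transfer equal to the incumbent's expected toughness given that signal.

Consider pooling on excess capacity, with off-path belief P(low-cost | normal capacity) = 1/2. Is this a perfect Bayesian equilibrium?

No

At the pooled signal (excess capacity) the entrant holds the prior 1/4 and pays 1/4·90 + 3/4·26 = 42. Off-path (normal capacity) belief 1/2 gives 1/2·90 + 1/2·26 = 58.
Low-cost: excess capacity gives 42 − 41 = 1; normal capacity gives 58 − 7 = 51. Deviates. ✗
High-cost: excess capacity gives 42 − 98 = -56; normal capacity gives 58 − 4 = 54. Deviates. ✗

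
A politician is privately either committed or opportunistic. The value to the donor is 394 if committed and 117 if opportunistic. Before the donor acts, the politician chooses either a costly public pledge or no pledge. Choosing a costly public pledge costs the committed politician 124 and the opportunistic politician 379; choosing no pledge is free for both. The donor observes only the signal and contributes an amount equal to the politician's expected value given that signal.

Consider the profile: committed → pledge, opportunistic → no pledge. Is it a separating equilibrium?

If types separate, pledge earns payment 394 and no pledge earns 117.
Committed: pledge gives 394 − 124 = 270; no pledge gives 117 − 0 = 117. No deviation. ✓
Opportunistic: no pledge gives 117 − 0 = 117; pledge gives 394 − 379 = 15. No deviation. ✓
Both incentive constraints hold.

Yes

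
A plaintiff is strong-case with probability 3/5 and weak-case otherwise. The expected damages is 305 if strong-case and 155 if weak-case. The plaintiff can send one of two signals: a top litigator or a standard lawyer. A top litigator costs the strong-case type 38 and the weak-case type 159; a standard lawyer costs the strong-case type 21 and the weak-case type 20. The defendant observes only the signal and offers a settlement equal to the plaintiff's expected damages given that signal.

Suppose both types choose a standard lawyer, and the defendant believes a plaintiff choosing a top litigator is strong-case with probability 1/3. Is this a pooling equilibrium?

At the pooled signal (standard lawyer) the defendant holds the prior 3/5 and pays 3/5·305 + 2/5·155 = 245. Off-path (top litigator) belief 1/3 gives 1/3·305 + 2/3·155 = 205.
Strong-case: standard lawyer gives 245 − 21 = 224; top litigator gives 205 − 38 = 167. Stays. ✓
Weak-case: standard lawyer gives 245 − 20 = 225; top litigator gives 205 − 159 = 46. Stays. ✓

Yes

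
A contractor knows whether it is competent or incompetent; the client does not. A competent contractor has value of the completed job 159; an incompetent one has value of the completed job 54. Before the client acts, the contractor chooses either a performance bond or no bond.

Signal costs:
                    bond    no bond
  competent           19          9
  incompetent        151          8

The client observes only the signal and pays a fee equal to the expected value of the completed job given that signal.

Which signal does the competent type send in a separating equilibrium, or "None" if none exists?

Try competent → bond, incompetent → no bond:
  If types separate, bond earns payment 159 and no bond earns 54.
  Competent: bond gives 159 − 19 = 140; no bond gives 54 − 9 = 45. No deviation. ✓
  Incompetent: no bond gives 54 − 8 = 46; bond gives 159 − 151 = 8. No deviation. ✓
Both hold — the competent type sends bond.

bond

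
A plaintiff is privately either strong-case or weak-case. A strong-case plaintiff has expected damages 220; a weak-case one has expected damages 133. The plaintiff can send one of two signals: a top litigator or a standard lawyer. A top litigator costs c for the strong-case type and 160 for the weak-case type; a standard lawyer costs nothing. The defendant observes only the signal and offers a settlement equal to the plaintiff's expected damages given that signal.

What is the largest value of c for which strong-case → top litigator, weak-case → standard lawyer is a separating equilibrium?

Under separation: top litigator → strong-case (pays 220); standard lawyer → weak-case (pays 133).
Weak-case: 133 − 0 = 133 ≥ 220 − 160 = 60. Holds regardless of c. ✓
Strong-case: 220 − c ≥ 133 − 0, so c ≤ 220 − 133 = 87.

87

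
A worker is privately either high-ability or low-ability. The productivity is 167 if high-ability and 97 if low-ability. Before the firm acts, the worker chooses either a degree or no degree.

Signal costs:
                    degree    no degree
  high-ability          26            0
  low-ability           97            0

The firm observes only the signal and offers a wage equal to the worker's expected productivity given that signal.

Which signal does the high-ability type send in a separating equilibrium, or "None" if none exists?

degree

Try high-ability → degree, low-ability → no degree:
  If types separate, degree earns payment 167 and no degree earns 97.
  High-ability: degree gives 167 − 26 = 141; no degree gives 97 − 0 = 97. No deviation. ✓
  Low-ability: no degree gives 97 − 0 = 97; degree gives 167 − 97 = 70. No deviation. ✓
Both hold — the high-ability type sends degree.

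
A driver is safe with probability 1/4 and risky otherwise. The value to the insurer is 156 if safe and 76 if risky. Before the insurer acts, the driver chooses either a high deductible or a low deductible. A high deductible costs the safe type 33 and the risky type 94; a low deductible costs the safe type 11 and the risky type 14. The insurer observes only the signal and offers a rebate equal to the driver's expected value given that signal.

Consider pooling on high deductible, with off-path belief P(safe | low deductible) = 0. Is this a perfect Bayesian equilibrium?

No

On the equilibrium path (high deductible) the insurer holds the prior 1/4 and pays 1/4·156 + 3/4·76 = 96. Off-path (low deductible) belief 0 gives 0·156 + 1·76 = 76.
Safe: high deductible gives 96 − 33 = 63; low deductible gives 76 − 11 = 65. Deviates. ✗
Risky: high deductible gives 96 − 94 = 2; low deductible gives 76 − 14 = 62. Deviates. ✗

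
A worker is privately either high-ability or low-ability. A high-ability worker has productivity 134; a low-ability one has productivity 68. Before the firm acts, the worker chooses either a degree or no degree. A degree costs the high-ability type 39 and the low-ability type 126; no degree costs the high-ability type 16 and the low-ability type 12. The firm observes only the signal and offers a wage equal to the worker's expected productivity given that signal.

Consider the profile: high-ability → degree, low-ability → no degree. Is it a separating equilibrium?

Yes

Under separation the firm infers type exactly: degree → high-ability (pays 134), no degree → low-ability (pays 68).
High-ability: degree gives 134 − 39 = 95; no degree gives 68 − 16 = 52. No deviation. ✓
Low-ability: no degree gives 68 − 12 = 56; degree gives 134 − 126 = 8. No deviation. ✓
Both incentive constraints hold.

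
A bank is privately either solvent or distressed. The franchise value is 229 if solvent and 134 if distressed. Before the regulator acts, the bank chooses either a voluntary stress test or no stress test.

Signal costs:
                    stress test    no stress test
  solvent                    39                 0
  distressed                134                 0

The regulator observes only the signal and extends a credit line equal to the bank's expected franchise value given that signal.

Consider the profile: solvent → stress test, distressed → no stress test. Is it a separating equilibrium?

Yes

Under separation the regulator infers type exactly: stress test → solvent (pays 229), no stress test → distressed (pays 134).
Solvent: stress test gives 229 − 39 = 190; no stress test gives 134 − 0 = 134. No deviation. ✓
Distressed: no stress test gives 134 − 0 = 134; stress test gives 229 − 134 = 95. No deviation. ✓
Both incentive constraints hold.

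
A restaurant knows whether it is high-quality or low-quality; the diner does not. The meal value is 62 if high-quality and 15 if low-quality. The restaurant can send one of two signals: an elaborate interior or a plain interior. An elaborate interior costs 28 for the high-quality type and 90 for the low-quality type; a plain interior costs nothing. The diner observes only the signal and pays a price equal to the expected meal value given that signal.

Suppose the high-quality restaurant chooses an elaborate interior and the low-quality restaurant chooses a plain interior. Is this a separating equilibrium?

If types separate, elaborate interior earns payment 62 and plain interior earns 15.
High-quality: elaborate interior gives 62 − 28 = 34; plain interior gives 15 − 0 = 15. No deviation. ✓
Low-quality: plain interior gives 15 − 0 = 15; elaborate interior gives 62 − 90 = -28. No deviation. ✓
Both incentive constraints hold.

Yes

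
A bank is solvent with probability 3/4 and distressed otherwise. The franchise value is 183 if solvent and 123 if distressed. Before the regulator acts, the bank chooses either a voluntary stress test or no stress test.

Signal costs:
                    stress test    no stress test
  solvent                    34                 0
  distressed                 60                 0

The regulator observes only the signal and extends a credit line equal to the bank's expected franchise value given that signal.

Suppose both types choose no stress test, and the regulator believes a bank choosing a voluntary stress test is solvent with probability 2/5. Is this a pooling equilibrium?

Yes

At the pooled signal (no stress test) the regulator holds the prior 3/4 and pays 3/4·183 + 1/4·123 = 168. Off-path (stress test) belief 2/5 gives 2/5·183 + 3/5·123 = 147.
Solvent: no stress test gives 168 − 0 = 168; stress test gives 147 − 34 = 113. Stays. ✓
Distressed: no stress test gives 168 − 0 = 168; stress test gives 147 − 60 = 87. Stays. ✓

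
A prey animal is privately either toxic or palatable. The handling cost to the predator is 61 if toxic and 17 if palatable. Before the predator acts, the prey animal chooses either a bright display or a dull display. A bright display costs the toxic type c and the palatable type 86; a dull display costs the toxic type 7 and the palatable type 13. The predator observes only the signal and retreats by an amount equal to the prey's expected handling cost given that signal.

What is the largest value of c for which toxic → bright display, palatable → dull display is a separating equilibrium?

51

Under separation: bright display → toxic (pays 61); dull display → palatable (pays 17).
Palatable: 17 − 13 = 4 ≥ 61 − 86 = -25. Holds regardless of c. ✓
Toxic: 61 − c ≥ 17 − 7, so c ≤ 61 − 10 = 51.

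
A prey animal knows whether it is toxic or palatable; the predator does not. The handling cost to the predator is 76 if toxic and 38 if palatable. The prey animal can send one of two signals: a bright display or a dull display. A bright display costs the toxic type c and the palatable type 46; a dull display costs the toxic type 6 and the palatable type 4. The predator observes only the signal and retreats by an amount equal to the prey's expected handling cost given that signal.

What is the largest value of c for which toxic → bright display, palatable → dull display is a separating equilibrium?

44

Under separation: bright display → toxic (pays 76); dull display → palatable (pays 38).
Palatable: 38 − 4 = 34 ≥ 76 − 46 = 30. Holds regardless of c. ✓
Toxic: 76 − c ≥ 38 − 6, so c ≤ 76 − 32 = 44.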